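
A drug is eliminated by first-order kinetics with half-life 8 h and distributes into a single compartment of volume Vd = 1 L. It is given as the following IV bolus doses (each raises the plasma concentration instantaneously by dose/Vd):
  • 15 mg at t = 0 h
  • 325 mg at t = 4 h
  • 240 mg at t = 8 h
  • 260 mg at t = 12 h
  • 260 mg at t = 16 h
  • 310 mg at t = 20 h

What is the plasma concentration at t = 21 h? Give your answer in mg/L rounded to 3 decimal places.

726.819 mg/L

k = ln 2 / 8 = 0.08664 per h
Dose 1 (15 mg at t=0 h): 15·exp(−0.08664·21) = 2.432 mg/L
Dose 2 (325 mg at t=4 h): 325·exp(−0.08664·17) = 74.507 mg/L
Dose 3 (240 mg at t=8 h): 240·exp(−0.08664·13) = 77.810 mg/L
Dose 4 (260 mg at t=12 h): 260·exp(−0.08664·9) = 119.211 mg/L
Dose 5 (260 mg at t=16 h): 260·exp(−0.08664·5) = 168.589 mg/L
Dose 6 (310 mg at t=20 h): 310·exp(−0.08664·1) = 284.271 mg/L
C(21) = 2.432 + 74.507 + 77.810 + 119.211 + 168.589 + 284.271 = 726.819 mg/L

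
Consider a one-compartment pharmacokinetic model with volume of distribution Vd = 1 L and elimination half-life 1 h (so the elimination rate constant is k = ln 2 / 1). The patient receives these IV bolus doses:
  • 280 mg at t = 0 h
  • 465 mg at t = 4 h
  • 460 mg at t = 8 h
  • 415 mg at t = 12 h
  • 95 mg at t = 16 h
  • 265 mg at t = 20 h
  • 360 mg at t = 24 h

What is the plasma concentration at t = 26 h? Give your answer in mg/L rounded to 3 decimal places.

94.261 mg/L

k = ln 2 / 1 = 0.69315 per h
Dose 1 (280 mg at t=0 h): 280·exp(−0.69315·26) = 0.000 mg/L
Dose 2 (465 mg at t=4 h): 465·exp(−0.69315·22) = 0.000 mg/L
Dose 3 (460 mg at t=8 h): 460·exp(−0.69315·18) = 0.002 mg/L
Dose 4 (415 mg at t=12 h): 415·exp(−0.69315·14) = 0.025 mg/L
Dose 5 (95 mg at t=16 h): 95·exp(−0.69315·10) = 0.093 mg/L
Dose 6 (265 mg at t=20 h): 265·exp(−0.69315·6) = 4.141 mg/L
Dose 7 (360 mg at t=24 h): 360·exp(−0.69315·2) = 90.000 mg/L
C(26) = 0.000 + 0.000 + 0.002 + 0.025 + 0.093 + 4.141 + 90.000 = 94.261 mg/L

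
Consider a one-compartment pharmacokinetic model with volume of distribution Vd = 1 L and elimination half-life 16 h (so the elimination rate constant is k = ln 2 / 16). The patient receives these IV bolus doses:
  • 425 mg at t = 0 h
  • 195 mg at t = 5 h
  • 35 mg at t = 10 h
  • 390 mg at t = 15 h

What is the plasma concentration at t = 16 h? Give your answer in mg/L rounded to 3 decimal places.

k = ln 2 / 16 = 0.04332 per h
Dose 1 (425 mg at t=0 h): 425·exp(−0.04332·16) = 212.500 mg/L
Dose 2 (195 mg at t=5 h): 195·exp(−0.04332·11) = 121.081 mg/L
Dose 3 (35 mg at t=10 h): 35·exp(−0.04332·6) = 26.989 mg/L
Dose 4 (390 mg at t=15 h): 390·exp(−0.04332·1) = 373.465 mg/L
C(16) = 212.500 + 121.081 + 26.989 + 373.465 = 734.035 mg/L

734.035 mg/L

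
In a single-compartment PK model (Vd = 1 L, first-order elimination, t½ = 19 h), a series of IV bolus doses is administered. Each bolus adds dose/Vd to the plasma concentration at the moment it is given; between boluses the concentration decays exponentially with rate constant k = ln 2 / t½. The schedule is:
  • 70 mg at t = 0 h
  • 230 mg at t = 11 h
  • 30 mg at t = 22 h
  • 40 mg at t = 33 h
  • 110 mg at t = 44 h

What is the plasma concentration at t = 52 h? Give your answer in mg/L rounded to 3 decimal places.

174.239 mg/L

k = ln 2 / 19 = 0.03648 per h
Dose 1 (70 mg at t=0 h): 70·exp(−0.03648·52) = 10.501 mg/L
Dose 2 (230 mg at t=11 h): 230·exp(−0.03648·41) = 51.539 mg/L
Dose 3 (30 mg at t=22 h): 30·exp(−0.03648·30) = 10.042 mg/L
Dose 4 (40 mg at t=33 h): 40·exp(−0.03648·19) = 20.000 mg/L
Dose 5 (110 mg at t=44 h): 110·exp(−0.03648·8) = 82.157 mg/L
C(52) = 10.501 + 51.539 + 10.042 + 20.000 + 82.157 = 174.239 mg/L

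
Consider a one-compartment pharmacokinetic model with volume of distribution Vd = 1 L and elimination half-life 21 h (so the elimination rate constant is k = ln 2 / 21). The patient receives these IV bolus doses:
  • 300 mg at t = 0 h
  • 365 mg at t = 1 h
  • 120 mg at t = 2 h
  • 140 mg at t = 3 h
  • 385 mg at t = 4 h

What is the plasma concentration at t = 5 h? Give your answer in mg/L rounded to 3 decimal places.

1186.458 mg/L

k = ln 2 / 21 = 0.03301 per h
Dose 1 (300 mg at t=0 h): 300·exp(−0.03301·5) = 254.359 mg/L
Dose 2 (365 mg at t=1 h): 365·exp(−0.03301·4) = 319.855 mg/L
Dose 3 (120 mg at t=2 h): 120·exp(−0.03301·3) = 108.687 mg/L
Dose 4 (140 mg at t=3 h): 140·exp(−0.03301·2) = 131.056 mg/L
Dose 5 (385 mg at t=4 h): 385·exp(−0.03301·1) = 372.500 mg/L
C(5) = 254.359 + 319.855 + 108.687 + 131.056 + 372.500 = 1186.458 mg/L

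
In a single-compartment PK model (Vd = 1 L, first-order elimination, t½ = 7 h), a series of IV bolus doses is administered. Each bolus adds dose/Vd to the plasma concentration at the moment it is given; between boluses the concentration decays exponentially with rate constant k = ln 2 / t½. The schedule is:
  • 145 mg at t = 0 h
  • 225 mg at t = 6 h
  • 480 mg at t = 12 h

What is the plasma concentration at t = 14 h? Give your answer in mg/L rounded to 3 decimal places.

531.905 mg/L

k = ln 2 / 7 = 0.09902 per h
Dose 1 (145 mg at t=0 h): 145·exp(−0.09902·14) = 36.250 mg/L
Dose 2 (225 mg at t=6 h): 225·exp(−0.09902·8) = 101.894 mg/L
Dose 3 (480 mg at t=12 h): 480·exp(−0.09902·2) = 393.761 mg/L
C(14) = 36.250 + 101.894 + 393.761 = 531.905 mg/L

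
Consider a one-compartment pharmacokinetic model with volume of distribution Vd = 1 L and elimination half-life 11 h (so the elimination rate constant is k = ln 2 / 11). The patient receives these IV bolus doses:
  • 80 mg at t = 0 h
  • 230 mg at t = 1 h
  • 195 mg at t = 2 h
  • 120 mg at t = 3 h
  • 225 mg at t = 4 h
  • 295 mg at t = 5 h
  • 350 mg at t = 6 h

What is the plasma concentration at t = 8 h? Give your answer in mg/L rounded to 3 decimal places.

k = ln 2 / 11 = 0.06301 per h
Dose 1 (80 mg at t=0 h): 80·exp(−0.06301·8) = 48.324 mg/L
Dose 2 (230 mg at t=1 h): 230·exp(−0.06301·7) = 147.966 mg/L
Dose 3 (195 mg at t=2 h): 195·exp(−0.06301·6) = 133.609 mg/L
Dose 4 (120 mg at t=3 h): 120·exp(−0.06301·5) = 87.569 mg/L
Dose 5 (225 mg at t=4 h): 225·exp(−0.06301·4) = 174.871 mg/L
Dose 6 (295 mg at t=5 h): 295·exp(−0.06301·3) = 244.187 mg/L
Dose 7 (350 mg at t=6 h): 350·exp(−0.06301·2) = 308.557 mg/L
C(8) = 48.324 + 147.966 + 133.609 + 87.569 + 174.871 + 244.187 + 308.557 = 1145.083 mg/L

1145.083 mg/L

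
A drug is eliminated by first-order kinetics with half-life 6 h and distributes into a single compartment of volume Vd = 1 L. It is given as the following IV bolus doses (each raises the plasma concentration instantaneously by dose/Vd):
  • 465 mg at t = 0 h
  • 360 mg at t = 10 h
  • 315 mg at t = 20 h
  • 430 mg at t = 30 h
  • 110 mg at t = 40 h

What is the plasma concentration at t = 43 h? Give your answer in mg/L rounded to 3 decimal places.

k = ln 2 / 6 = 0.11552 per h
Dose 1 (465 mg at t=0 h): 465·exp(−0.11552·43) = 3.236 mg/L
Dose 2 (360 mg at t=10 h): 360·exp(−0.11552·33) = 7.955 mg/L
Dose 3 (315 mg at t=20 h): 315·exp(−0.11552·23) = 22.098 mg/L
Dose 4 (430 mg at t=30 h): 430·exp(−0.11552·13) = 95.772 mg/L
Dose 5 (110 mg at t=40 h): 110·exp(−0.11552·3) = 77.782 mg/L
C(43) = 3.236 + 7.955 + 22.098 + 95.772 + 77.782 = 206.843 mg/L

206.843 mg/L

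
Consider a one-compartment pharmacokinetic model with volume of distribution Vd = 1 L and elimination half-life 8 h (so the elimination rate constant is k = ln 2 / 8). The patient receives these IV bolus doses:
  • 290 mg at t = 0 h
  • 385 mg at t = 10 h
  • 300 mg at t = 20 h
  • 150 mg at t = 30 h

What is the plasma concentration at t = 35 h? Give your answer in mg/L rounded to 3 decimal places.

237.158 mg/L

k = ln 2 / 8 = 0.08664 per h
Dose 1 (290 mg at t=0 h): 290·exp(−0.08664·35) = 13.976 mg/L
Dose 2 (385 mg at t=10 h): 385·exp(−0.08664·25) = 44.131 mg/L
Dose 3 (300 mg at t=20 h): 300·exp(−0.08664·15) = 81.788 mg/L
Dose 4 (150 mg at t=30 h): 150·exp(−0.08664·5) = 97.263 mg/L
C(35) = 13.976 + 44.131 + 81.788 + 97.263 = 237.158 mg/L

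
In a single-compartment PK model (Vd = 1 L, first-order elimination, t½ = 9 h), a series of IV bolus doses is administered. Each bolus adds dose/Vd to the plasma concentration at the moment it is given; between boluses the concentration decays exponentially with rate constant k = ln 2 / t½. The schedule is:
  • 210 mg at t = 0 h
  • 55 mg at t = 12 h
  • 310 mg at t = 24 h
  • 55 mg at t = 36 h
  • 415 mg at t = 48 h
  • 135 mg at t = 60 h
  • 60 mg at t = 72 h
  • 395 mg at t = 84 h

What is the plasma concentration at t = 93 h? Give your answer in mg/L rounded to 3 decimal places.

235.483 mg/L

k = ln 2 / 9 = 0.07702 per h
Dose 1 (210 mg at t=0 h): 210·exp(−0.07702·93) = 0.163 mg/L
Dose 2 (55 mg at t=12 h): 55·exp(−0.07702·81) = 0.107 mg/L
Dose 3 (310 mg at t=24 h): 310·exp(−0.07702·69) = 1.526 mg/L
Dose 4 (55 mg at t=36 h): 55·exp(−0.07702·57) = 0.682 mg/L
Dose 5 (415 mg at t=48 h): 415·exp(−0.07702·45) = 12.969 mg/L
Dose 6 (135 mg at t=60 h): 135·exp(−0.07702·33) = 10.631 mg/L
Dose 7 (60 mg at t=72 h): 60·exp(−0.07702·21) = 11.906 mg/L
Dose 8 (395 mg at t=84 h): 395·exp(−0.07702·9) = 197.500 mg/L
C(93) = 0.163 + 0.107 + 1.526 + 0.682 + 12.969 + 10.631 + 11.906 + 197.500 = 235.483 mg/L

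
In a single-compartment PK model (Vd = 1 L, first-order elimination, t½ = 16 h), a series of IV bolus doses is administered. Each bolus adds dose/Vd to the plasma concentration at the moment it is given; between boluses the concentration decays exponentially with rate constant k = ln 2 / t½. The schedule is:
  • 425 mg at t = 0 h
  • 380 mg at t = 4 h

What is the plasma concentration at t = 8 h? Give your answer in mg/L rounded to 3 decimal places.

k = ln 2 / 16 = 0.04332 per h
Dose 1 (425 mg at t=0 h): 425·exp(−0.04332·8) = 300.520 mg/L
Dose 2 (380 mg at t=4 h): 380·exp(−0.04332·4) = 319.541 mg/L
C(8) = 300.520 + 319.541 = 620.061 mg/L

620.061 mg/L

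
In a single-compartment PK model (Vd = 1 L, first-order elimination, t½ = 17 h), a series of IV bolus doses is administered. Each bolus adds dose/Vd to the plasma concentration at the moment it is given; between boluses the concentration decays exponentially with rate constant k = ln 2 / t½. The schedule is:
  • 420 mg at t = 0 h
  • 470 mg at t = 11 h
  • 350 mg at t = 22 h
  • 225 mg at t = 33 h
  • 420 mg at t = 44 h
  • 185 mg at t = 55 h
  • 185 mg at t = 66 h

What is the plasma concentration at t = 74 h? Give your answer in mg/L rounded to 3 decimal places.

483.222 mg/L

k = ln 2 / 17 = 0.04077 per h
Dose 1 (420 mg at t=0 h): 420·exp(−0.04077·74) = 20.553 mg/L
Dose 2 (470 mg at t=11 h): 470·exp(−0.04077·63) = 36.018 mg/L
Dose 3 (350 mg at t=22 h): 350·exp(−0.04077·52) = 42.002 mg/L
Dose 4 (225 mg at t=33 h): 225·exp(−0.04077·41) = 42.283 mg/L
Dose 5 (420 mg at t=44 h): 420·exp(−0.04077·30) = 123.600 mg/L
Dose 6 (185 mg at t=55 h): 185·exp(−0.04077·19) = 85.256 mg/L
Dose 7 (185 mg at t=66 h): 185·exp(−0.04077·8) = 133.509 mg/L
C(74) = 20.553 + 36.018 + 42.002 + 42.283 + 123.600 + 85.256 + 133.509 = 483.222 mg/L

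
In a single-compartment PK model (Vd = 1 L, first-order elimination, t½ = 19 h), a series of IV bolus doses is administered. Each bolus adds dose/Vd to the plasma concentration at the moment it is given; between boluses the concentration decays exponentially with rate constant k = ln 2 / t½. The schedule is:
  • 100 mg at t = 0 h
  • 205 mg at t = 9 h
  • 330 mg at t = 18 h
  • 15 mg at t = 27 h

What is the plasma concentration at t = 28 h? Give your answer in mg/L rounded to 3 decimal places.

k = ln 2 / 19 = 0.03648 per h
Dose 1 (100 mg at t=0 h): 100·exp(−0.03648·28) = 36.006 mg/L
Dose 2 (205 mg at t=9 h): 205·exp(−0.03648·19) = 102.500 mg/L
Dose 3 (330 mg at t=18 h): 330·exp(−0.03648·10) = 229.127 mg/L
Dose 4 (15 mg at t=27 h): 15·exp(−0.03648·1) = 14.463 mg/L
C(28) = 36.006 + 102.500 + 229.127 + 14.463 = 382.096 mg/L

382.096 mg/L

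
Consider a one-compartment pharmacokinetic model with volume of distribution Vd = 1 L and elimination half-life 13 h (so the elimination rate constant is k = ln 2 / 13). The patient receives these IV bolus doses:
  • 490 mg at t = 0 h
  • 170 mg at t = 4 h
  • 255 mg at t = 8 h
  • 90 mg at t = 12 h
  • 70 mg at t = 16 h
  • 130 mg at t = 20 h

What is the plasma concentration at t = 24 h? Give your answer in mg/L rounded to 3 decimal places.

501.650 mg/L

k = ln 2 / 13 = 0.05332 per h
Dose 1 (490 mg at t=0 h): 490·exp(−0.05332·24) = 136.285 mg/L
Dose 2 (170 mg at t=4 h): 170·exp(−0.05332·20) = 58.523 mg/L
Dose 3 (255 mg at t=8 h): 255·exp(−0.05332·16) = 108.653 mg/L
Dose 4 (90 mg at t=12 h): 90·exp(−0.05332·12) = 47.464 mg/L
Dose 5 (70 mg at t=16 h): 70·exp(−0.05332·8) = 45.693 mg/L
Dose 6 (130 mg at t=20 h): 130·exp(−0.05332·4) = 105.031 mg/L
C(24) = 136.285 + 58.523 + 108.653 + 47.464 + 45.693 + 105.031 = 501.650 mg/L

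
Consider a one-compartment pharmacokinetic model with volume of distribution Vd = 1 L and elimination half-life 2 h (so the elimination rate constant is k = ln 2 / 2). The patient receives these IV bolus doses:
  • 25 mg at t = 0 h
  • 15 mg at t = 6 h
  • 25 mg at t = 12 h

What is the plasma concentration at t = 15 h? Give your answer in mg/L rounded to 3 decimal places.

9.640 mg/L

k = ln 2 / 2 = 0.34657 per h
Dose 1 (25 mg at t=0 h): 25·exp(−0.34657·15) = 0.138 mg/L
Dose 2 (15 mg at t=6 h): 15·exp(−0.34657·9) = 0.663 mg/L
Dose 3 (25 mg at t=12 h): 25·exp(−0.34657·3) = 8.839 mg/L
C(15) = 0.138 + 0.663 + 8.839 = 9.640 mg/L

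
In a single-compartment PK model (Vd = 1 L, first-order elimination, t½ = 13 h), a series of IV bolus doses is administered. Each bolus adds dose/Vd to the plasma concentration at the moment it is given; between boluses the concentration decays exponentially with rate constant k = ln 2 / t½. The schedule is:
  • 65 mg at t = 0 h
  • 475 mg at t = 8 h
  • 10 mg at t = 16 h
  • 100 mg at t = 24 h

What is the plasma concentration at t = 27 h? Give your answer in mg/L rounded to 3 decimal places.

278.662 mg/L

k = ln 2 / 13 = 0.05332 per h
Dose 1 (65 mg at t=0 h): 65·exp(−0.05332·27) = 15.406 mg/L
Dose 2 (475 mg at t=8 h): 475·exp(−0.05332·19) = 172.475 mg/L
Dose 3 (10 mg at t=16 h): 10·exp(−0.05332·11) = 5.563 mg/L
Dose 4 (100 mg at t=24 h): 100·exp(−0.05332·3) = 85.218 mg/L
C(27) = 15.406 + 172.475 + 5.563 + 85.218 = 278.662 mg/L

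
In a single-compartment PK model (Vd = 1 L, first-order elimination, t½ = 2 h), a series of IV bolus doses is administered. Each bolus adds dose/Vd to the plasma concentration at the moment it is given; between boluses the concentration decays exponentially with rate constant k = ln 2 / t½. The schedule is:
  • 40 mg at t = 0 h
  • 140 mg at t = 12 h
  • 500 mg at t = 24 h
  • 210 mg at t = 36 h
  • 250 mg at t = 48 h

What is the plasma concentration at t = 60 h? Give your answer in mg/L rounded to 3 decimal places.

3.959 mg/L

k = ln 2 / 2 = 0.34657 per h
Dose 1 (40 mg at t=0 h): 40·exp(−0.34657·60) = 0.000 mg/L
Dose 2 (140 mg at t=12 h): 140·exp(−0.34657·48) = 0.000 mg/L
Dose 3 (500 mg at t=24 h): 500·exp(−0.34657·36) = 0.002 mg/L
Dose 4 (210 mg at t=36 h): 210·exp(−0.34657·24) = 0.051 mg/L
Dose 5 (250 mg at t=48 h): 250·exp(−0.34657·12) = 3.906 mg/L
C(60) = 0.000 + 0.000 + 0.002 + 0.051 + 3.906 = 3.959 mg/L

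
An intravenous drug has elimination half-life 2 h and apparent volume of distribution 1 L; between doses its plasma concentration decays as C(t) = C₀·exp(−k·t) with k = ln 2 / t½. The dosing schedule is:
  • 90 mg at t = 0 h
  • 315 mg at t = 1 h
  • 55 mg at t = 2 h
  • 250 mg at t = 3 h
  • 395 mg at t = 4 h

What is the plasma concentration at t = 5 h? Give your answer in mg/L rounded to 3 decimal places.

k = ln 2 / 2 = 0.34657 per h
Dose 1 (90 mg at t=0 h): 90·exp(−0.34657·5) = 15.910 mg/L
Dose 2 (315 mg at t=1 h): 315·exp(−0.34657·4) = 78.750 mg/L
Dose 3 (55 mg at t=2 h): 55·exp(−0.34657·3) = 19.445 mg/L
Dose 4 (250 mg at t=3 h): 250·exp(−0.34657·2) = 125.000 mg/L
Dose 5 (395 mg at t=4 h): 395·exp(−0.34657·1) = 279.307 mg/L
C(5) = 15.910 + 78.750 + 19.445 + 125.000 + 279.307 = 518.413 mg/L

518.413 mg/L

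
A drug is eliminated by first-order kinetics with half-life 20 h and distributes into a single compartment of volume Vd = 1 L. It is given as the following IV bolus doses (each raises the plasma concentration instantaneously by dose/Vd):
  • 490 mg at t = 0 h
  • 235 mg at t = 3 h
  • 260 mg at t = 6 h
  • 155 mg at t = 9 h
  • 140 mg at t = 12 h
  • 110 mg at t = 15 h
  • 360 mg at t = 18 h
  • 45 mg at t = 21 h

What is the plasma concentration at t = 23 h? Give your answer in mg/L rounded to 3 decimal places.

k = ln 2 / 20 = 0.03466 per h
Dose 1 (490 mg at t=0 h): 490·exp(−0.03466·23) = 220.806 mg/L
Dose 2 (235 mg at t=3 h): 235·exp(−0.03466·20) = 117.500 mg/L
Dose 3 (260 mg at t=6 h): 260·exp(−0.03466·17) = 144.244 mg/L
Dose 4 (155 mg at t=9 h): 155·exp(−0.03466·14) = 95.414 mg/L
Dose 5 (140 mg at t=12 h): 140·exp(−0.03466·11) = 95.623 mg/L
Dose 6 (110 mg at t=15 h): 110·exp(−0.03466·8) = 83.364 mg/L
Dose 7 (360 mg at t=18 h): 360·exp(−0.03466·5) = 302.723 mg/L
Dose 8 (45 mg at t=21 h): 45·exp(−0.03466·2) = 41.986 mg/L
C(23) = 220.806 + 117.500 + 144.244 + 95.414 + 95.623 + 83.364 + 302.723 + 41.986 = 1101.661 mg/L

1101.661 mg/L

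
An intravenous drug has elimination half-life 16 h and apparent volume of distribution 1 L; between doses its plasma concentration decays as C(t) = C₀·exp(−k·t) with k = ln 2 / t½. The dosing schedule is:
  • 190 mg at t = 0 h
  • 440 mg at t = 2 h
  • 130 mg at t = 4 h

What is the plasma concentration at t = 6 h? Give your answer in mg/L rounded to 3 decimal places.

k = ln 2 / 16 = 0.04332 per h
Dose 1 (190 mg at t=0 h): 190·exp(−0.04332·6) = 146.510 mg/L
Dose 2 (440 mg at t=2 h): 440·exp(−0.04332·4) = 369.994 mg/L
Dose 3 (130 mg at t=4 h): 130·exp(−0.04332·2) = 119.211 mg/L
C(6) = 146.510 + 369.994 + 119.211 = 635.715 mg/L

635.715 mg/L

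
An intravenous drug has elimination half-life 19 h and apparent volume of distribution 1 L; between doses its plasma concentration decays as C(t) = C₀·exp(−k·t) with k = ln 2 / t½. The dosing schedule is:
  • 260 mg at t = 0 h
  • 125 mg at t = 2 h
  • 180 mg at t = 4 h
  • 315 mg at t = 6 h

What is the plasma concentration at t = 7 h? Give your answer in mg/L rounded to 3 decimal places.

770.617 mg/L

k = ln 2 / 19 = 0.03648 per h
Dose 1 (260 mg at t=0 h): 260·exp(−0.03648·7) = 201.404 mg/L
Dose 2 (125 mg at t=2 h): 125·exp(−0.03648·5) = 104.158 mg/L
Dose 3 (180 mg at t=4 h): 180·exp(−0.03648·3) = 161.340 mg/L
Dose 4 (315 mg at t=6 h): 315·exp(−0.03648·1) = 303.715 mg/L
C(7) = 201.404 + 104.158 + 161.340 + 303.715 = 770.617 mg/L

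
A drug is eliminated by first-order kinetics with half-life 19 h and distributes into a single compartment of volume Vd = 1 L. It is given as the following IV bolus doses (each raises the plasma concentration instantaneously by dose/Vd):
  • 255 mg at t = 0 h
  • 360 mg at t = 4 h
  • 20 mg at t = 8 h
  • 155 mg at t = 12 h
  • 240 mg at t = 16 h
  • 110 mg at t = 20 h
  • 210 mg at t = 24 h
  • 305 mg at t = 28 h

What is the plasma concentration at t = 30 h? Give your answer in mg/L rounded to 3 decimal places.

k = ln 2 / 19 = 0.03648 per h
Dose 1 (255 mg at t=0 h): 255·exp(−0.03648·30) = 85.355 mg/L
Dose 2 (360 mg at t=4 h): 360·exp(−0.03648·26) = 139.433 mg/L
Dose 3 (20 mg at t=8 h): 20·exp(−0.03648·22) = 8.963 mg/L
Dose 4 (155 mg at t=12 h): 155·exp(−0.03648·18) = 80.380 mg/L
Dose 5 (240 mg at t=16 h): 240·exp(−0.03648·14) = 144.012 mg/L
Dose 6 (110 mg at t=20 h): 110·exp(−0.03648·10) = 76.376 mg/L
Dose 7 (210 mg at t=24 h): 210·exp(−0.03648·6) = 168.716 mg/L
Dose 8 (305 mg at t=28 h): 305·exp(−0.03648·2) = 283.539 mg/L
C(30) = 85.355 + 139.433 + 8.963 + 80.380 + 144.012 + 76.376 + 168.716 + 283.539 = 986.775 mg/L

986.775 mg/L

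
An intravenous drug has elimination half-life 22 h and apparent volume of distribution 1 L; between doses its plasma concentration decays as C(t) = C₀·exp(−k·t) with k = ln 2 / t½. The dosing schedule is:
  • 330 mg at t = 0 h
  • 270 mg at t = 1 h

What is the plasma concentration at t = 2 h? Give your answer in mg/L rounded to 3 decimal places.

k = ln 2 / 22 = 0.03151 per h
Dose 1 (330 mg at t=0 h): 330·exp(−0.03151·2) = 309.847 mg/L
Dose 2 (270 mg at t=1 h): 270·exp(−0.03151·1) = 261.626 mg/L
C(2) = 309.847 + 261.626 = 571.473 mg/L

571.473 mg/L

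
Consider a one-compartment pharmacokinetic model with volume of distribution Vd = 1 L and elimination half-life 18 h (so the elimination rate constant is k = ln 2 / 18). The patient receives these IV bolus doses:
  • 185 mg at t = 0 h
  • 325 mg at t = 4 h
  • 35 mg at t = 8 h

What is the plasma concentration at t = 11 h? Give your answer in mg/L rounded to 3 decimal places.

k = ln 2 / 18 = 0.03851 per h
Dose 1 (185 mg at t=0 h): 185·exp(−0.03851·11) = 121.118 mg/L
Dose 2 (325 mg at t=4 h): 325·exp(−0.03851·7) = 248.208 mg/L
Dose 3 (35 mg at t=8 h): 35·exp(−0.03851·3) = 31.181 mg/L
C(11) = 121.118 + 248.208 + 31.181 = 400.508 mg/L

400.508 mg/L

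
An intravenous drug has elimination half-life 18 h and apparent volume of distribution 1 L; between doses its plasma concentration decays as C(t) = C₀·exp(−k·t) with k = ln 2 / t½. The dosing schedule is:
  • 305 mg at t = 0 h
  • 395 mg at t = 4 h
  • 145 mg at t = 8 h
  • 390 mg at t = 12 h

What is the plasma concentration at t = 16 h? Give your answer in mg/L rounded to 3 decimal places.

854.424 mg/L

k = ln 2 / 18 = 0.03851 per h
Dose 1 (305 mg at t=0 h): 305·exp(−0.03851·16) = 164.709 mg/L
Dose 2 (395 mg at t=4 h): 395·exp(−0.03851·12) = 248.834 mg/L
Dose 3 (145 mg at t=8 h): 145·exp(−0.03851·8) = 106.556 mg/L
Dose 4 (390 mg at t=12 h): 390·exp(−0.03851·4) = 334.325 mg/L
C(16) = 164.709 + 248.834 + 106.556 + 334.325 = 854.424 mg/L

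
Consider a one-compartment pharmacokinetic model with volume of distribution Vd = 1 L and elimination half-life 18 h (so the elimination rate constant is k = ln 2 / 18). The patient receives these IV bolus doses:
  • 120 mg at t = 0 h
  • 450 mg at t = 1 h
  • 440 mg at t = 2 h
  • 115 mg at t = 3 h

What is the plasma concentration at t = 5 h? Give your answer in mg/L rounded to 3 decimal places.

k = ln 2 / 18 = 0.03851 per h
Dose 1 (120 mg at t=0 h): 120·exp(−0.03851·5) = 98.983 mg/L
Dose 2 (450 mg at t=1 h): 450·exp(−0.03851·4) = 385.760 mg/L
Dose 3 (440 mg at t=2 h): 440·exp(−0.03851·3) = 391.995 mg/L
Dose 4 (115 mg at t=3 h): 115·exp(−0.03851·2) = 106.476 mg/L
C(5) = 98.983 + 385.760 + 391.995 + 106.476 = 983.214 mg/L

983.214 mg/L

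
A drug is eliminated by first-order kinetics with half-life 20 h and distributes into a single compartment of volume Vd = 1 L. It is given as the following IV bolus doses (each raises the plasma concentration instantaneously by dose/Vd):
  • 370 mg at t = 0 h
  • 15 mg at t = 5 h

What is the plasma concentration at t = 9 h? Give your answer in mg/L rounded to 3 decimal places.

k = ln 2 / 20 = 0.03466 per h
Dose 1 (370 mg at t=0 h): 370·exp(−0.03466·9) = 270.856 mg/L
Dose 2 (15 mg at t=5 h): 15·exp(−0.03466·4) = 13.058 mg/L
C(9) = 270.856 + 13.058 = 283.914 mg/L

283.914 mg/L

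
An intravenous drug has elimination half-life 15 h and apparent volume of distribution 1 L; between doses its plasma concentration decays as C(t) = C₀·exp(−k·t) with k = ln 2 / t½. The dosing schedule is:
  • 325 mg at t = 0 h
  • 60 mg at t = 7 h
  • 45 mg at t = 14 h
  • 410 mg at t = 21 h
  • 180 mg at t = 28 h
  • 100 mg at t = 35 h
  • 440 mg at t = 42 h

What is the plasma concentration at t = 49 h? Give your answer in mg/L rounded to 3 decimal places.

k = ln 2 / 15 = 0.04621 per h
Dose 1 (325 mg at t=0 h): 325·exp(−0.04621·49) = 33.769 mg/L
Dose 2 (60 mg at t=7 h): 60·exp(−0.04621·42) = 8.615 mg/L
Dose 3 (45 mg at t=14 h): 45·exp(−0.04621·35) = 8.929 mg/L
Dose 4 (410 mg at t=21 h): 410·exp(−0.04621·28) = 112.425 mg/L
Dose 5 (180 mg at t=28 h): 180·exp(−0.04621·21) = 68.207 mg/L
Dose 6 (100 mg at t=35 h): 100·exp(−0.04621·14) = 52.365 mg/L
Dose 7 (440 mg at t=42 h): 440·exp(−0.04621·7) = 318.399 mg/L
C(49) = 33.769 + 8.615 + 8.929 + 112.425 + 68.207 + 52.365 + 318.399 = 602.709 mg/L

602.709 mg/L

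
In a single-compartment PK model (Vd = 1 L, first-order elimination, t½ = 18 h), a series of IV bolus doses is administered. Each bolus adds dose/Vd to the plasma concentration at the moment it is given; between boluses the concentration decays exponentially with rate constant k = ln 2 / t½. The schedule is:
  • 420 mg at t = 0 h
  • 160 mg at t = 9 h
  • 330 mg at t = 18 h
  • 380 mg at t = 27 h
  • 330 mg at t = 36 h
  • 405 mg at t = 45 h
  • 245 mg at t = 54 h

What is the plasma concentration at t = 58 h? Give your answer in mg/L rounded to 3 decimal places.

k = ln 2 / 18 = 0.03851 per h
Dose 1 (420 mg at t=0 h): 420·exp(−0.03851·58) = 45.005 mg/L
Dose 2 (160 mg at t=9 h): 160·exp(−0.03851·49) = 24.247 mg/L
Dose 3 (330 mg at t=18 h): 330·exp(−0.03851·40) = 70.723 mg/L
Dose 4 (380 mg at t=27 h): 380·exp(−0.03851·31) = 115.171 mg/L
Dose 5 (330 mg at t=36 h): 330·exp(−0.03851·22) = 141.445 mg/L
Dose 6 (405 mg at t=45 h): 405·exp(−0.03851·13) = 245.496 mg/L
Dose 7 (245 mg at t=54 h): 245·exp(−0.03851·4) = 210.025 mg/L
C(58) = 45.005 + 24.247 + 70.723 + 115.171 + 141.445 + 245.496 + 210.025 = 852.111 mg/L

852.111 mg/L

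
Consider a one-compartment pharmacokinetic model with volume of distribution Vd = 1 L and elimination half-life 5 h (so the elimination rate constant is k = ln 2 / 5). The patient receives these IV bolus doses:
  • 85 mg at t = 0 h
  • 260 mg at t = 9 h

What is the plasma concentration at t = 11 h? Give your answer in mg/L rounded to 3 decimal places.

k = ln 2 / 5 = 0.13863 per h
Dose 1 (85 mg at t=0 h): 85·exp(−0.13863·11) = 18.499 mg/L
Dose 2 (260 mg at t=9 h): 260·exp(−0.13863·2) = 197.043 mg/L
C(11) = 18.499 + 197.043 = 215.542 mg/L

215.542 mg/L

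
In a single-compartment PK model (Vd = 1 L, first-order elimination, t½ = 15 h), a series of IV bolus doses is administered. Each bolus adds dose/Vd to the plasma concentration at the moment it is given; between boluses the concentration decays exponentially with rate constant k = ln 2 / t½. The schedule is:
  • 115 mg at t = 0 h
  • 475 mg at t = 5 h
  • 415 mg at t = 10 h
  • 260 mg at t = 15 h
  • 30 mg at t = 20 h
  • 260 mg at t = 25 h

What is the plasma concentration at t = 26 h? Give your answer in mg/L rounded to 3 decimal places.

840.096 mg/L

k = ln 2 / 15 = 0.04621 per h
Dose 1 (115 mg at t=0 h): 115·exp(−0.04621·26) = 34.587 mg/L
Dose 2 (475 mg at t=5 h): 475·exp(−0.04621·21) = 179.991 mg/L
Dose 3 (415 mg at t=10 h): 415·exp(−0.04621·16) = 198.130 mg/L
Dose 4 (260 mg at t=15 h): 260·exp(−0.04621·11) = 156.393 mg/L
Dose 5 (30 mg at t=20 h): 30·exp(−0.04621·6) = 22.736 mg/L
Dose 6 (260 mg at t=25 h): 260·exp(−0.04621·1) = 248.259 mg/L
C(26) = 34.587 + 179.991 + 198.130 + 156.393 + 22.736 + 248.259 = 840.096 mg/L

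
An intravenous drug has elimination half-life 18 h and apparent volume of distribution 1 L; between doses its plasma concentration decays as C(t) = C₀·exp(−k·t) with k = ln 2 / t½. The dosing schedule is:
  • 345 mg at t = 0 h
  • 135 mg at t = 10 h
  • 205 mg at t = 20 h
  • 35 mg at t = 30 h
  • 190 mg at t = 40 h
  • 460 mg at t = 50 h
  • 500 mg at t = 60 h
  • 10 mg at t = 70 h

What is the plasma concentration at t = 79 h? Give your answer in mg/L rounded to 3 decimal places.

k = ln 2 / 18 = 0.03851 per h
Dose 1 (345 mg at t=0 h): 345·exp(−0.03851·79) = 16.468 mg/L
Dose 2 (135 mg at t=10 h): 135·exp(−0.03851·69) = 9.471 mg/L
Dose 3 (205 mg at t=20 h): 205·exp(−0.03851·59) = 21.137 mg/L
Dose 4 (35 mg at t=30 h): 35·exp(−0.03851·49) = 5.304 mg/L
Dose 5 (190 mg at t=40 h): 190·exp(−0.03851·39) = 42.318 mg/L
Dose 6 (460 mg at t=50 h): 460·exp(−0.03851·29) = 150.579 mg/L
Dose 7 (500 mg at t=60 h): 500·exp(−0.03851·19) = 240.556 mg/L
Dose 8 (10 mg at t=70 h): 10·exp(−0.03851·9) = 7.071 mg/L
C(79) = 16.468 + 9.471 + 21.137 + 5.304 + 42.318 + 150.579 + 240.556 + 7.071 = 492.903 mg/L

492.903 mg/L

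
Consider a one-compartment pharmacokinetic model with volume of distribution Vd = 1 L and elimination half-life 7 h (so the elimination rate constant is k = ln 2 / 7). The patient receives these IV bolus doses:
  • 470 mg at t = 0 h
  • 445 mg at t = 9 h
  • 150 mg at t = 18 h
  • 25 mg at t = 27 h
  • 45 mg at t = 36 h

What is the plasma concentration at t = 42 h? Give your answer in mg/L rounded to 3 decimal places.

68.730 mg/L

k = ln 2 / 7 = 0.09902 per h
Dose 1 (470 mg at t=0 h): 470·exp(−0.09902·42) = 7.344 mg/L
Dose 2 (445 mg at t=9 h): 445·exp(−0.09902·33) = 16.952 mg/L
Dose 3 (150 mg at t=18 h): 150·exp(−0.09902·24) = 13.931 mg/L
Dose 4 (25 mg at t=27 h): 25·exp(−0.09902·15) = 5.661 mg/L
Dose 5 (45 mg at t=36 h): 45·exp(−0.09902·6) = 24.842 mg/L
C(42) = 7.344 + 16.952 + 13.931 + 5.661 + 24.842 = 68.730 mg/L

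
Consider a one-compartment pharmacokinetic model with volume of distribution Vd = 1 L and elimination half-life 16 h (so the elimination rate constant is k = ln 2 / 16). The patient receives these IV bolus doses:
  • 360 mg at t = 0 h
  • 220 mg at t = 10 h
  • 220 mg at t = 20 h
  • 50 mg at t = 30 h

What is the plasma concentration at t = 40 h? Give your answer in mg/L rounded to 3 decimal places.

248.537 mg/L

k = ln 2 / 16 = 0.04332 per h
Dose 1 (360 mg at t=0 h): 360·exp(−0.04332·40) = 63.640 mg/L
Dose 2 (220 mg at t=10 h): 220·exp(−0.04332·30) = 59.978 mg/L
Dose 3 (220 mg at t=20 h): 220·exp(−0.04332·20) = 92.499 mg/L
Dose 4 (50 mg at t=30 h): 50·exp(−0.04332·10) = 32.421 mg/L
C(40) = 63.640 + 59.978 + 92.499 + 32.421 = 248.537 mg/L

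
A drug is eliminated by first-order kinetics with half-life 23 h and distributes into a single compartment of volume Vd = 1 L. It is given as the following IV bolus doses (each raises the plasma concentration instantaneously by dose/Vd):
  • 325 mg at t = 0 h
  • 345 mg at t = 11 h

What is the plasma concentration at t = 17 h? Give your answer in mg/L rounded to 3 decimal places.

k = ln 2 / 23 = 0.03014 per h
Dose 1 (325 mg at t=0 h): 325·exp(−0.03014·17) = 194.708 mg/L
Dose 2 (345 mg at t=11 h): 345·exp(−0.03014·6) = 287.932 mg/L
C(17) = 194.708 + 287.932 = 482.639 mg/L

482.639 mg/L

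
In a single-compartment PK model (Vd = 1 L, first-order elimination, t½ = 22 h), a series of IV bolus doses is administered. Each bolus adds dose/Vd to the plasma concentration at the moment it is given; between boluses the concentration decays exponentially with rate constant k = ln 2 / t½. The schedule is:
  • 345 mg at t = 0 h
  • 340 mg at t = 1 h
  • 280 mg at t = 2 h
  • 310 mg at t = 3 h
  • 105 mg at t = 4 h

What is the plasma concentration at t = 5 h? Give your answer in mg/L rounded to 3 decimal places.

k = ln 2 / 22 = 0.03151 per h
Dose 1 (345 mg at t=0 h): 345·exp(−0.03151·5) = 294.716 mg/L
Dose 2 (340 mg at t=1 h): 340·exp(−0.03151·4) = 299.741 mg/L
Dose 3 (280 mg at t=2 h): 280·exp(−0.03151·3) = 254.747 mg/L
Dose 4 (310 mg at t=3 h): 310·exp(−0.03151·2) = 291.069 mg/L
Dose 5 (105 mg at t=4 h): 105·exp(−0.03151·1) = 101.743 mg/L
C(5) = 294.716 + 299.741 + 254.747 + 291.069 + 101.743 = 1242.015 mg/L

1242.015 mg/L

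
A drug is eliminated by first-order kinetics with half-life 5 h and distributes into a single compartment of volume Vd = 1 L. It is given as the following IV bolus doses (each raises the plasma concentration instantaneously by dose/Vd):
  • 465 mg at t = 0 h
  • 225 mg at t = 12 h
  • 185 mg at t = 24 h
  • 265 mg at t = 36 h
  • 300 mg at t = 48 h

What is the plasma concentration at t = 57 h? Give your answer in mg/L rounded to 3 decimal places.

103.089 mg/L

k = ln 2 / 5 = 0.13863 per h
Dose 1 (465 mg at t=0 h): 465·exp(−0.13863·57) = 0.172 mg/L
Dose 2 (225 mg at t=12 h): 225·exp(−0.13863·45) = 0.439 mg/L
Dose 3 (185 mg at t=24 h): 185·exp(−0.13863·33) = 1.907 mg/L
Dose 4 (265 mg at t=36 h): 265·exp(−0.13863·21) = 14.418 mg/L
Dose 5 (300 mg at t=48 h): 300·exp(−0.13863·9) = 86.152 mg/L
C(57) = 0.172 + 0.439 + 1.907 + 14.418 + 86.152 = 103.089 mg/L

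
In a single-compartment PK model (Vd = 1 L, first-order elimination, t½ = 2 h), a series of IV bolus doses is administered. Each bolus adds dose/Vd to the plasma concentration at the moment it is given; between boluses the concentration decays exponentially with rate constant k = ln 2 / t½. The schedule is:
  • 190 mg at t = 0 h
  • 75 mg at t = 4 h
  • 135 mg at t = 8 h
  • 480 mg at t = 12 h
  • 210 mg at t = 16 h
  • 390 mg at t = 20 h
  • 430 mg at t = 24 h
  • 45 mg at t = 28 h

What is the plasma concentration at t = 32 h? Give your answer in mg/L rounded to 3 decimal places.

k = ln 2 / 2 = 0.34657 per h
Dose 1 (190 mg at t=0 h): 190·exp(−0.34657·32) = 0.003 mg/L
Dose 2 (75 mg at t=4 h): 75·exp(−0.34657·28) = 0.005 mg/L
Dose 3 (135 mg at t=8 h): 135·exp(−0.34657·24) = 0.033 mg/L
Dose 4 (480 mg at t=12 h): 480·exp(−0.34657·20) = 0.469 mg/L
Dose 5 (210 mg at t=16 h): 210·exp(−0.34657·16) = 0.820 mg/L
Dose 6 (390 mg at t=20 h): 390·exp(−0.34657·12) = 6.094 mg/L
Dose 7 (430 mg at t=24 h): 430·exp(−0.34657·8) = 26.875 mg/L
Dose 8 (45 mg at t=28 h): 45·exp(−0.34657·4) = 11.250 mg/L
C(32) = 0.003 + 0.005 + 0.033 + 0.469 + 0.820 + 6.094 + 26.875 + 11.250 = 45.548 mg/L

45.548 mg/L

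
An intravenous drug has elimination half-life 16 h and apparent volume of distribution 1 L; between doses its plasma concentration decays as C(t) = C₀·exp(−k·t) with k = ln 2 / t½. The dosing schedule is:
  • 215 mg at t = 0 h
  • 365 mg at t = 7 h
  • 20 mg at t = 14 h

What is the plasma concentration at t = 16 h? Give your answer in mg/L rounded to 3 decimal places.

k = ln 2 / 16 = 0.04332 per h
Dose 1 (215 mg at t=0 h): 215·exp(−0.04332·16) = 107.500 mg/L
Dose 2 (365 mg at t=7 h): 365·exp(−0.04332·9) = 247.152 mg/L
Dose 3 (20 mg at t=14 h): 20·exp(−0.04332·2) = 18.340 mg/L
C(16) = 107.500 + 247.152 + 18.340 = 372.992 mg/L

372.992 mg/L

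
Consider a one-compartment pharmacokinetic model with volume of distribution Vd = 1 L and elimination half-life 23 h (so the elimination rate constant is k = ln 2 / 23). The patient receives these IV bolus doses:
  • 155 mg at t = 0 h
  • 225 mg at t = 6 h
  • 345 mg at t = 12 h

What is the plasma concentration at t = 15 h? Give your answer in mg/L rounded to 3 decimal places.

585.356 mg/L

k = ln 2 / 23 = 0.03014 per h
Dose 1 (155 mg at t=0 h): 155·exp(−0.03014·15) = 98.630 mg/L
Dose 2 (225 mg at t=6 h): 225·exp(−0.03014·9) = 171.549 mg/L
Dose 3 (345 mg at t=12 h): 345·exp(−0.03014·3) = 315.177 mg/L
C(15) = 98.630 + 171.549 + 315.177 = 585.356 mg/L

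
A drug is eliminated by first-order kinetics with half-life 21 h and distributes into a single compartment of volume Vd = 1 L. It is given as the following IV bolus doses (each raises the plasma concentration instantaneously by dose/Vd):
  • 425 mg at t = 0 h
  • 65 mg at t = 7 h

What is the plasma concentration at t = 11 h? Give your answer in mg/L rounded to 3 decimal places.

352.562 mg/L

k = ln 2 / 21 = 0.03301 per h
Dose 1 (425 mg at t=0 h): 425·exp(−0.03301·11) = 295.601 mg/L
Dose 2 (65 mg at t=7 h): 65·exp(−0.03301·4) = 56.961 mg/L
C(11) = 295.601 + 56.961 = 352.562 mg/L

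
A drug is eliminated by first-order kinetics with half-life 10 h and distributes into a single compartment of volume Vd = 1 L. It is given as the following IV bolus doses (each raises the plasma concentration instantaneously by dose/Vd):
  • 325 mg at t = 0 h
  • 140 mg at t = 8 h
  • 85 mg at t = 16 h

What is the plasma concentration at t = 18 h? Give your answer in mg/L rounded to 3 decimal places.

237.329 mg/L

k = ln 2 / 10 = 0.06931 per h
Dose 1 (325 mg at t=0 h): 325·exp(−0.06931·18) = 93.332 mg/L
Dose 2 (140 mg at t=8 h): 140·exp(−0.06931·10) = 70.000 mg/L
Dose 3 (85 mg at t=16 h): 85·exp(−0.06931·2) = 73.997 mg/L
C(18) = 93.332 + 70.000 + 73.997 = 237.329 mg/L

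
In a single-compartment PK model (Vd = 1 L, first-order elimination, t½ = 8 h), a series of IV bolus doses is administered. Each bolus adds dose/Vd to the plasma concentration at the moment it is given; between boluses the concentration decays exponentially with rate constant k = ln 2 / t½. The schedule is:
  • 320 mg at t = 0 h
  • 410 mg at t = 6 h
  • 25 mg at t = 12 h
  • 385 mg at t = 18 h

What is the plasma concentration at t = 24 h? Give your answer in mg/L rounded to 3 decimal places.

k = ln 2 / 8 = 0.08664 per h
Dose 1 (320 mg at t=0 h): 320·exp(−0.08664·24) = 40.000 mg/L
Dose 2 (410 mg at t=6 h): 410·exp(−0.08664·18) = 86.192 mg/L
Dose 3 (25 mg at t=12 h): 25·exp(−0.08664·12) = 8.839 mg/L
Dose 4 (385 mg at t=18 h): 385·exp(−0.08664·6) = 228.922 mg/L
C(24) = 40.000 + 86.192 + 8.839 + 228.922 = 363.953 mg/L

363.953 mg/L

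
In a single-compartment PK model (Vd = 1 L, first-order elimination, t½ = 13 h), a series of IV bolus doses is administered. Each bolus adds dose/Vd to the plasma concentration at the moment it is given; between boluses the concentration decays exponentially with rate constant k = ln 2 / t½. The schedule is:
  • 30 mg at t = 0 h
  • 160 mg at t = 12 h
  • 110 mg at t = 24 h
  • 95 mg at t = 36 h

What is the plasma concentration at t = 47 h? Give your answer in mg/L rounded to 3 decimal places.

112.318 mg/L

k = ln 2 / 13 = 0.05332 per h
Dose 1 (30 mg at t=0 h): 30·exp(−0.05332·47) = 2.448 mg/L
Dose 2 (160 mg at t=12 h): 160·exp(−0.05332·35) = 24.755 mg/L
Dose 3 (110 mg at t=24 h): 110·exp(−0.05332·23) = 32.270 mg/L
Dose 4 (95 mg at t=36 h): 95·exp(−0.05332·11) = 52.845 mg/L
C(47) = 2.448 + 24.755 + 32.270 + 52.845 = 112.318 mg/L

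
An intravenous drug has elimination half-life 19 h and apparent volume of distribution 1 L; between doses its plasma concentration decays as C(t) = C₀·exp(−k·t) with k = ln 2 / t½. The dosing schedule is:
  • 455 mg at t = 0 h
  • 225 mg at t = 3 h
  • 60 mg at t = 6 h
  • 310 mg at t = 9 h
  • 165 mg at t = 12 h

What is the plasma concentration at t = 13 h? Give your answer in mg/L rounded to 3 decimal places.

k = ln 2 / 19 = 0.03648 per h
Dose 1 (455 mg at t=0 h): 455·exp(−0.03648·13) = 283.168 mg/L
Dose 2 (225 mg at t=3 h): 225·exp(−0.03648·10) = 156.223 mg/L
Dose 3 (60 mg at t=6 h): 60·exp(−0.03648·7) = 46.478 mg/L
Dose 4 (310 mg at t=9 h): 310·exp(−0.03648·4) = 267.909 mg/L
Dose 5 (165 mg at t=12 h): 165·exp(−0.03648·1) = 159.089 mg/L
C(13) = 283.168 + 156.223 + 46.478 + 267.909 + 159.089 = 912.866 mg/L

912.866 mg/L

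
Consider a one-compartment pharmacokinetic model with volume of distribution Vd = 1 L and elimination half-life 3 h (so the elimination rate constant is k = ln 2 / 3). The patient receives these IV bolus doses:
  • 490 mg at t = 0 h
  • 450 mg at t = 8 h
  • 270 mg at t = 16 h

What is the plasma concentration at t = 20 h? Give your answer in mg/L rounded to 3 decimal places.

140.098 mg/L

k = ln 2 / 3 = 0.23105 per h
Dose 1 (490 mg at t=0 h): 490·exp(−0.23105·20) = 4.823 mg/L
Dose 2 (450 mg at t=8 h): 450·exp(−0.23105·12) = 28.125 mg/L
Dose 3 (270 mg at t=16 h): 270·exp(−0.23105·4) = 107.150 mg/L
C(20) = 4.823 + 28.125 + 107.150 = 140.098 mg/L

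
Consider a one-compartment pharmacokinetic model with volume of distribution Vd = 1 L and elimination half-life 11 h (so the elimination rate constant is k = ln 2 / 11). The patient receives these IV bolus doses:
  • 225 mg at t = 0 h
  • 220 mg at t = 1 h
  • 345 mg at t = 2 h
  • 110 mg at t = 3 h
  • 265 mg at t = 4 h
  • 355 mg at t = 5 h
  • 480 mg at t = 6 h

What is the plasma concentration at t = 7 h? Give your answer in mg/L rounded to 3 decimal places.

1615.747 mg/L

k = ln 2 / 11 = 0.06301 per h
Dose 1 (225 mg at t=0 h): 225·exp(−0.06301·7) = 144.750 mg/L
Dose 2 (220 mg at t=1 h): 220·exp(−0.06301·6) = 150.739 mg/L
Dose 3 (345 mg at t=2 h): 345·exp(−0.06301·5) = 251.760 mg/L
Dose 4 (110 mg at t=3 h): 110·exp(−0.06301·4) = 85.492 mg/L
Dose 5 (265 mg at t=4 h): 265·exp(−0.06301·3) = 219.355 mg/L
Dose 6 (355 mg at t=5 h): 355·exp(−0.06301·2) = 312.965 mg/L
Dose 7 (480 mg at t=6 h): 480·exp(−0.06301·1) = 450.687 mg/L
C(7) = 144.750 + 150.739 + 251.760 + 85.492 + 219.355 + 312.965 + 450.687 = 1615.747 mg/L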